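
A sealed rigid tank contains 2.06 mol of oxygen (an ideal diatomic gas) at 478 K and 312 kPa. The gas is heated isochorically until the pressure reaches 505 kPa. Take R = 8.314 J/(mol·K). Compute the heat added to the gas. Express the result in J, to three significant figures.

Constant volume ⇒ W = 0, so Q = ΔU = nCᵥΔT with Cᵥ = 5R/2 = 20.79 J/(mol·K).
At constant V, T₂/T₁ = P₂/P₁ ⇒ ΔT = T₁(P₂/P₁ − 1) = 478·(505/312 − 1) = 295.7 K.
ΔU = (2.06)(20.79)(295.7) = 12660 J.

Q ≈ 12700 J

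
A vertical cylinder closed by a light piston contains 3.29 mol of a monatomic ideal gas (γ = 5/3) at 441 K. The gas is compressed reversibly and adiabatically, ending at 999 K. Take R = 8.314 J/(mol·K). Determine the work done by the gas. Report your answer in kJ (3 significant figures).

W ≈ -22.9 kJ

Adiabatic ⇒ Q = 0, so W_by = −ΔU = nCᵥ(T₁ − T₂).
Cᵥ = 3R/2 = 12.47 J/(mol·K).
W = (3.29)(12.47)(441 − 999) = -22895 J.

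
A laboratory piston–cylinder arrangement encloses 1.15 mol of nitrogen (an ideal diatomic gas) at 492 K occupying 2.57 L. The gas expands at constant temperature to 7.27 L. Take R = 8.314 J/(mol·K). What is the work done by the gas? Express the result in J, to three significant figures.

W ≈ 4890 J

Isothermal: W = nRT ln(V₂/V₁).
W = (1.15)(8.314)(492) × ln(7.27/2.57)
  = 4704 × 1.04
W_by_gas = 4892 J.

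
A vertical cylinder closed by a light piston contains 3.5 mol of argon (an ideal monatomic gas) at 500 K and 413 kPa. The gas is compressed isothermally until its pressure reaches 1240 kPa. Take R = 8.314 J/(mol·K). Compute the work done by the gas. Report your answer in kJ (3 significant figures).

Isothermal process: W = nRT ln(V₂/V₁) = nRT ln(P₁/P₂).
W = (3.5)(8.314)(500) × ln(413/1240)
  = 14550 × ln(0.3331) = 14550 × -1.099
W_by_gas = -15996 J.

W ≈ -16.0 kJ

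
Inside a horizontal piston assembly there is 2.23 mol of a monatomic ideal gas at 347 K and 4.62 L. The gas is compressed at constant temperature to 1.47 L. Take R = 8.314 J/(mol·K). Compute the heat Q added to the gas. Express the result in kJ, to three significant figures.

Isothermal ⇒ ΔU = 0, so Q = W = nRT ln(V₂/V₁).
Q = (2.23)(8.314)(347) ln(1.47/4.62) = 6433 × -1.145 = -7367 J.

Q ≈ -7.37 kJ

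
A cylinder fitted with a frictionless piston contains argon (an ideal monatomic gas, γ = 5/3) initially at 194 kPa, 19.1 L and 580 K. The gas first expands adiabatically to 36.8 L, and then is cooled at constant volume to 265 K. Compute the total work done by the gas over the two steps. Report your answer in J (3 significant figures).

Step 1 (adiabatic): W = (P₁V₁ − P₂V₂)/(γ−1) = (3705 − 2393)/0.667 = 1968 J.
Step 2 (isochoric): W = 0 (constant volume).
W_total = 1968 + 0 = 1968 J.

W_total ≈ 1970 J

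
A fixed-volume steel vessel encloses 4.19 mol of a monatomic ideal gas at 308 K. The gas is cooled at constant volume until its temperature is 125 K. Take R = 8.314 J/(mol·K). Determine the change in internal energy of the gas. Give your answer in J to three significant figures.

Constant volume ⇒ W = 0, so Q = ΔU = nCᵥΔT with Cᵥ = 3R/2 = 12.47 J/(mol·K).
ΔU = (4.19)(12.47)(125 − 308) = -9562 J.

ΔU ≈ -9560 J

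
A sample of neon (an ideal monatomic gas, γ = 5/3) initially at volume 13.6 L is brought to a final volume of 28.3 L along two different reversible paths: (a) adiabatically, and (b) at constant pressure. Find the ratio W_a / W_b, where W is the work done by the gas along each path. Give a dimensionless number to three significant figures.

W_a / W_b ≈ 0.536

Path (a) adiabatic: W = P₁V₁(1 − (V₁/V₂)^(γ−1))/(γ−1) → W_a/(P₁V₁) = 0.5797.
Path (b) isobaric: W = P₁(V₂ − V₁) → W_b/(P₁V₁) = 1.081.
W_a / W_b = 0.5797 / 1.081 = 0.5363.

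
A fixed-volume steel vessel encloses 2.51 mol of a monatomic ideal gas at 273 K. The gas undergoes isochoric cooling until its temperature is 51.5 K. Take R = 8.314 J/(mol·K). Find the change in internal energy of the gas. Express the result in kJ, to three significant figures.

ΔU ≈ -6.93 kJ

Constant volume ⇒ W = 0, so Q = ΔU = nCᵥΔT with Cᵥ = 3R/2 = 12.47 J/(mol·K).
ΔU = (2.51)(12.47)(51.5 − 273) = -6933 J.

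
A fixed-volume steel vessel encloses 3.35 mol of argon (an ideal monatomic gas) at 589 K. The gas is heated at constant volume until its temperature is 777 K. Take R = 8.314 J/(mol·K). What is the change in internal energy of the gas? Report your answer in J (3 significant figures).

ΔU ≈ 7850 J

Constant volume ⇒ W = 0, so Q = ΔU = nCᵥΔT with Cᵥ = 3R/2 = 12.47 J/(mol·K).
ΔU = (3.35)(12.47)(777 − 589) = 7854 J.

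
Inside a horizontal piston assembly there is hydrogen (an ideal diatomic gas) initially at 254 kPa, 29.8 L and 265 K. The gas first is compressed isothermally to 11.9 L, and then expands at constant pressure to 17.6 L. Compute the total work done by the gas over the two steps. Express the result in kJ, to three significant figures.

W_total ≈ -3.32 kJ

Step 1 (isothermal): W = P₁V₁ ln(V₂/V₁) = (7569) ln(11.9/29.8) = -6948 J.
After step 1: P = 636.1 kPa, V = 11.9 L, T = 265 K.
Step 2 (isobaric): W = PΔV = (636.1 kPa)(17.6 − 11.9 L) = 3626 J.
W_total = -6948 + 3626 = -3323 J.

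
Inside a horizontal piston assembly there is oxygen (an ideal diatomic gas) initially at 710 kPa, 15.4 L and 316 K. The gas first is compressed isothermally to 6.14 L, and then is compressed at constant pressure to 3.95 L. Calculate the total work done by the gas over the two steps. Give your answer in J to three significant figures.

Step 1 (isothermal): W = P₁V₁ ln(V₂/V₁) = (10934) ln(6.14/15.4) = -10054 J.
After step 1: P = 1781 kPa, V = 6.14 L, T = 316 K.
Step 2 (isobaric): W = PΔV = (1781 kPa)(3.95 − 6.14 L) = -3900 J.
W_total = -10054 − 3900 = -13954 J.

W_total ≈ -14000 J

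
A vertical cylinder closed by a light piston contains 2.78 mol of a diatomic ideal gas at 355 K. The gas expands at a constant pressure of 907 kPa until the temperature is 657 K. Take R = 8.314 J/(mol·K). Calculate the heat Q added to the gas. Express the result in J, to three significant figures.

Q ≈ 24400 J

Isobaric: W = nRΔT = (2.78)(8.314)(302) = 6980 J.
ΔU = nCᵥΔT with Cᵥ = 5R/2: ΔU = (2.78)(20.79)(302) = 17450 J.
Q = ΔU + W = 17450 + 6980 = 24430 J.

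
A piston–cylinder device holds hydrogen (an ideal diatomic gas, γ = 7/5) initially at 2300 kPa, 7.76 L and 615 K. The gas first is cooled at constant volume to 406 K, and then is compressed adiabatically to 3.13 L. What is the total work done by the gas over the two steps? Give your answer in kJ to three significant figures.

Step 1 (isochoric): W = 0 (constant volume).
After step 1: P = 1518 kPa (V unchanged).
Step 2 (adiabatic): W = (P₁V₁ − P₂V₂)/(γ−1) = (11783 − 16942)/0.4 = -12899 J.
W_total = 0 − 12899 = -12899 J.

W_total ≈ -12.9 kJ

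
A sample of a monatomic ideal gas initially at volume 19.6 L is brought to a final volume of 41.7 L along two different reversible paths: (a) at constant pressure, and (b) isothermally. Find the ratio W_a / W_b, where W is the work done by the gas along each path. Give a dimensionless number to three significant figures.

W_a / W_b ≈ 1.49

Path (a) isobaric: W = P₁(V₂ − V₁) → W_a/(P₁V₁) = 1.128.
Path (b) isothermal: W = P₁V₁ ln(V₂/V₁) → W_b/(P₁V₁) = 0.755.
W_a / W_b = 1.128 / 0.755 = 1.494.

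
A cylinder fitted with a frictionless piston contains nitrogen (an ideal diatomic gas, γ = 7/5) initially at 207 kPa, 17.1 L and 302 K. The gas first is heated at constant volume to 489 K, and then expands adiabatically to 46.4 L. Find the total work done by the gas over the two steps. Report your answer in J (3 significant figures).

W_total ≈ 4720 J

Step 1 (isochoric): W = 0 (constant volume).
After step 1: P = 335.2 kPa (V unchanged).
Step 2 (adiabatic): W = (P₁V₁ − P₂V₂)/(γ−1) = (5732 − 3845)/0.4 = 4717 J.
W_total = 0 + 4717 = 4717 J.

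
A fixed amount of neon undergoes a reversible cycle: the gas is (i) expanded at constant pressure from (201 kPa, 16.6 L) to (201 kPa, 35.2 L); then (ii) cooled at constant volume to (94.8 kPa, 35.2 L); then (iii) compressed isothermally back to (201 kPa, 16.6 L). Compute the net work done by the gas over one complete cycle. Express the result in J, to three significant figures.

Leg (i): W = PΔV = (201)(35.2 − 16.6) = 3739 J.
Leg (ii): W = 0.
Leg (iii): W = PᵢVᵢ ln(V_f/Vᵢ) = (3337) ln(16.6/35.2) = -2508 J.
W_net = 3739 − 2508 = 1230 J.

W_net ≈ 1230 J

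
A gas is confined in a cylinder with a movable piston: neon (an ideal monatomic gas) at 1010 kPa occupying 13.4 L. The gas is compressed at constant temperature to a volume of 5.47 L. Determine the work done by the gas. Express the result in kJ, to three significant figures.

Isothermal: W = nRT ln(V₂/V₁) = P₁V₁ ln(V₂/V₁).
P₁V₁ = (1010 kPa)(13.4 L) = 13534 J.
W = 13534 × ln(5.47/13.4) = 13534 × -0.896
W_by_gas = -12126 J.

W ≈ -12.1 kJ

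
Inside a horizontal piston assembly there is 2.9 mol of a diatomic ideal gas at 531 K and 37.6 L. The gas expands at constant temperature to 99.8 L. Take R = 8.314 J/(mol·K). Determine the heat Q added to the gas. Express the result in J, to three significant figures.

Isothermal ⇒ ΔU = 0, so Q = W = nRT ln(V₂/V₁).
Q = (2.9)(8.314)(531) ln(99.8/37.6) = 12803 × 0.9762 = 12498 J.

Q ≈ 12500 J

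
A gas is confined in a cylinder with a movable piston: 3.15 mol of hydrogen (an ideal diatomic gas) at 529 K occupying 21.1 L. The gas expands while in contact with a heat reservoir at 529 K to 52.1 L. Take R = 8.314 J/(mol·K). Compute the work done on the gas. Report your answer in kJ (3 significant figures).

W ≈ -12.5 kJ

Isothermal: W = nRT ln(V₂/V₁).
W = (3.15)(8.314)(529) × ln(52.1/21.1)
  = 13854 × 0.9039
W_by_gas = 12523 J; work on gas = −W_by = -12523 J.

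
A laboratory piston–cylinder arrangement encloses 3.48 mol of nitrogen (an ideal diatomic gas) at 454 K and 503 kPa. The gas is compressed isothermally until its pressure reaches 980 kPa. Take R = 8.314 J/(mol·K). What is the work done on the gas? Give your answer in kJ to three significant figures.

Isothermal process: W = nRT ln(V₂/V₁) = nRT ln(P₁/P₂).
W = (3.48)(8.314)(454) × ln(503/980)
  = 13135 × ln(0.5133) = 13135 × -0.667
W_by_gas = -8761 J; work on gas = −W_by = 8761 J.

W ≈ 8.76 kJ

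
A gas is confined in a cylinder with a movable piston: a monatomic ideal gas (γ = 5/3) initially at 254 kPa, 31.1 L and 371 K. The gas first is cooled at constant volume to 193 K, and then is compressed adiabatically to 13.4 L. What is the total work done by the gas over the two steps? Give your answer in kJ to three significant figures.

W_total ≈ -4.64 kJ

Step 1 (isochoric): W = 0 (constant volume).
After step 1: P = 132.1 kPa (V unchanged).
Step 2 (adiabatic): W = (P₁V₁ − P₂V₂)/(γ−1) = (4109 − 7204)/0.667 = -4641 J.
W_total = 0 − 4641 = -4641 J.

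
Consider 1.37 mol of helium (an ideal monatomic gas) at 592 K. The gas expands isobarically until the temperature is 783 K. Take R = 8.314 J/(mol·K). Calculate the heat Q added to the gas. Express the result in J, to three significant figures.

Q ≈ 5440 J

Isobaric: W = nRΔT = (1.37)(8.314)(191) = 2176 J.
ΔU = nCᵥΔT with Cᵥ = 3R/2: ΔU = (1.37)(12.47)(191) = 3263 J.
Q = ΔU + W = 3263 + 2176 = 5439 J.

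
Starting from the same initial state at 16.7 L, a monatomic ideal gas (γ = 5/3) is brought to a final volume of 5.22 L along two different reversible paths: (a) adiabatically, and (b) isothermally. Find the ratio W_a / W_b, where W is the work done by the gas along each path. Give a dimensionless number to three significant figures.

W_a / W_b ≈ 1.51

Path (a) adiabatic: W = P₁V₁(1 − (V₁/V₂)^(γ−1))/(γ−1) → W_a/(P₁V₁) = -1.757.
Path (b) isothermal: W = P₁V₁ ln(V₂/V₁) → W_b/(P₁V₁) = -1.163.
W_a / W_b = -1.757 / -1.163 = 1.511.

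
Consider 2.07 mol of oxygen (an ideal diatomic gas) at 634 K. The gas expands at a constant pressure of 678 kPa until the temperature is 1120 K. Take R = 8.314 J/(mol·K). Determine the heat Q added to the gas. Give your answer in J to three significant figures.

Q ≈ 29300 J

Isobaric: W = nRΔT = (2.07)(8.314)(486) = 8364 J.
ΔU = nCᵥΔT with Cᵥ = 5R/2: ΔU = (2.07)(20.79)(486) = 20910 J.
Q = ΔU + W = 20910 + 8364 = 29274 J.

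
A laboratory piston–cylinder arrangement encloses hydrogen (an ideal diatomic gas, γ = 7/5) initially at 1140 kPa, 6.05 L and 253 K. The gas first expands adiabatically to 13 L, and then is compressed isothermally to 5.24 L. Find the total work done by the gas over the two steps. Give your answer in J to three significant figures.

Step 1 (adiabatic): W = (P₁V₁ − P₂V₂)/(γ−1) = (6897 − 5079)/0.4 = 4545 J.
After step 1: P = 390.7 kPa, V = 13 L, T = 186.3 K.
Step 2 (isothermal): W = P₁V₁ ln(V₂/V₁) = (5079) ln(5.24/13) = -4615 J.
W_total = 4545 − 4615 = -70.19 J.

W_total ≈ -70.2 J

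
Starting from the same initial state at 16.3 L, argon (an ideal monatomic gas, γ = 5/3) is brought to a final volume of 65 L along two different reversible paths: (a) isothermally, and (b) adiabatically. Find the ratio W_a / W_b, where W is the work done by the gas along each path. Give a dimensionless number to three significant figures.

W_a / W_b ≈ 1.53

Path (a) isothermal: W = P₁V₁ ln(V₂/V₁) → W_a/(P₁V₁) = 1.383.
Path (b) adiabatic: W = P₁V₁(1 − (V₁/V₂)^(γ−1))/(γ−1) → W_b/(P₁V₁) = 0.9035.
W_a / W_b = 1.383 / 0.9035 = 1.531.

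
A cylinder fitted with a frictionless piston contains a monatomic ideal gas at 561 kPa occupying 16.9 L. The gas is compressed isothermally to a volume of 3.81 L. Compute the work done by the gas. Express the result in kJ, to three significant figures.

Isothermal: W = nRT ln(V₂/V₁) = P₁V₁ ln(V₂/V₁).
P₁V₁ = (561 kPa)(16.9 L) = 9481 J.
W = 9481 × ln(3.81/16.9) = 9481 × -1.49
W_by_gas = -14124 J.

W ≈ -14.1 kJ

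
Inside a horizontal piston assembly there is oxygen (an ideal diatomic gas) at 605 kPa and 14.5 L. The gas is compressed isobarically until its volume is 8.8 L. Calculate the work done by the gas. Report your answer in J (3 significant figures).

W ≈ -3450 J

Isobaric: W = P ΔV.
W = (605 kPa)(8.8 − 14.5 L) = (605)(-5.7) = -3448 J.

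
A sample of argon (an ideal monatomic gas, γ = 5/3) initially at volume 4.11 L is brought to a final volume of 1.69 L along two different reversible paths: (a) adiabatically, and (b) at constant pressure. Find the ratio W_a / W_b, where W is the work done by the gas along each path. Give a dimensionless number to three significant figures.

Path (a) adiabatic: W = P₁V₁(1 − (V₁/V₂)^(γ−1))/(γ−1) → W_a/(P₁V₁) = -1.213.
Path (b) isobaric: W = P₁(V₂ − V₁) → W_b/(P₁V₁) = -0.5888.
W_a / W_b = -1.213 / -0.5888 = 2.06.

W_a / W_b ≈ 2.06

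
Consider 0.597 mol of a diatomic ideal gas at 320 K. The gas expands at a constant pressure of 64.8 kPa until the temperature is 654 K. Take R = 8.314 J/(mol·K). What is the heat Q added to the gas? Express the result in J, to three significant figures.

Isobaric: W = nRΔT = (0.597)(8.314)(334) = 1658 J.
ΔU = nCᵥΔT with Cᵥ = 5R/2: ΔU = (0.597)(20.79)(334) = 4144 J.
Q = ΔU + W = 4144 + 1658 = 5802 J.

Q ≈ 5800 J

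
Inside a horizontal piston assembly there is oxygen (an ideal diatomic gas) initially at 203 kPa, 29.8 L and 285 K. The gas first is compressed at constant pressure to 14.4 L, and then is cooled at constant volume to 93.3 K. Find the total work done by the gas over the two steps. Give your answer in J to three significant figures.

W_total ≈ -3130 J

Step 1 (isobaric): W = PΔV = (203 kPa)(14.4 − 29.8 L) = -3126 J.
Step 2 (isochoric): W = 0 (constant volume).
W_total = -3126 + 0 = -3126 J.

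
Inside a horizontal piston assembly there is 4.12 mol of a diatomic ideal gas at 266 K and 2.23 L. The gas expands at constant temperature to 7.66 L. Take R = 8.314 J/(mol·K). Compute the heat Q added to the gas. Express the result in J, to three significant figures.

Q ≈ 11200 J

Isothermal ⇒ ΔU = 0, so Q = W = nRT ln(V₂/V₁).
Q = (4.12)(8.314)(266) ln(7.66/2.23) = 9111 × 1.234 = 11244 J.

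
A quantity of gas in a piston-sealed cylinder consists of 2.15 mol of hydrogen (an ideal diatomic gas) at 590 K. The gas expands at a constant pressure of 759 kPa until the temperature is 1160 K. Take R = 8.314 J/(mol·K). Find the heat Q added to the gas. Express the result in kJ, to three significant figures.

Q ≈ 35.7 kJ

Isobaric: W = nRΔT = (2.15)(8.314)(570) = 10189 J.
ΔU = nCᵥΔT with Cᵥ = 5R/2: ΔU = (2.15)(20.79)(570) = 25472 J.
Q = ΔU + W = 25472 + 10189 = 35661 J.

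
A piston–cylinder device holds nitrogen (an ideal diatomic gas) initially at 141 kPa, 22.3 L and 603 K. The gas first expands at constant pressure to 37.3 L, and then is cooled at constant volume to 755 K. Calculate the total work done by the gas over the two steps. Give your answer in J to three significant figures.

W_total ≈ 2110 J

Step 1 (isobaric): W = PΔV = (141 kPa)(37.3 − 22.3 L) = 2115 J.
Step 2 (isochoric): W = 0 (constant volume).
W_total = 2115 + 0 = 2115 J.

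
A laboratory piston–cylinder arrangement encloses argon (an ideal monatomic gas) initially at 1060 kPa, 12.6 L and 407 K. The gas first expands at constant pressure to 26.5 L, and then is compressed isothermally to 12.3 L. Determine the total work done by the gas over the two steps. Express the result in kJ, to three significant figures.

W_total ≈ -6.83 kJ

Step 1 (isobaric): W = PΔV = (1060 kPa)(26.5 − 12.6 L) = 14734 J.
After step 1: P = 1060 kPa, V = 26.5 L, T = 856 K.
Step 2 (isothermal): W = P₁V₁ ln(V₂/V₁) = (28090) ln(12.3/26.5) = -21560 J.
W_total = 14734 − 21560 = -6826 J.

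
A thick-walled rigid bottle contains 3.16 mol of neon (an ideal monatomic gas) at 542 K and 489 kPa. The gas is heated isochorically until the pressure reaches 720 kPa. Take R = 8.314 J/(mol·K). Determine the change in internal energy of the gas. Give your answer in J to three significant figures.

ΔU ≈ 10100 J

Constant volume ⇒ W = 0, so Q = ΔU = nCᵥΔT with Cᵥ = 3R/2 = 12.47 J/(mol·K).
At constant V, T₂/T₁ = P₂/P₁ ⇒ ΔT = T₁(P₂/P₁ − 1) = 542·(720/489 − 1) = 256 K.
ΔU = (3.16)(12.47)(256) = 10090 J.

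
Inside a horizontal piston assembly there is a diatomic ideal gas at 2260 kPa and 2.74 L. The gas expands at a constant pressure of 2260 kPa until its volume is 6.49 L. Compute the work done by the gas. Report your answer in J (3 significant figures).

W ≈ 8480 J

Isobaric: W = P ΔV.
W = (2260 kPa)(6.49 − 2.74 L) = (2260)(3.75) = 8475 J.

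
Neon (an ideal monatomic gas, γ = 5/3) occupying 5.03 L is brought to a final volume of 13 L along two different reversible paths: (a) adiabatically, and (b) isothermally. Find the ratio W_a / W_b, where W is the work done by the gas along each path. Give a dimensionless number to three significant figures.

Path (a) adiabatic: W = P₁V₁(1 − (V₁/V₂)^(γ−1))/(γ−1) → W_a/(P₁V₁) = 0.7035.
Path (b) isothermal: W = P₁V₁ ln(V₂/V₁) → W_b/(P₁V₁) = 0.9495.
W_a / W_b = 0.7035 / 0.9495 = 0.7409.

W_a / W_b ≈ 0.741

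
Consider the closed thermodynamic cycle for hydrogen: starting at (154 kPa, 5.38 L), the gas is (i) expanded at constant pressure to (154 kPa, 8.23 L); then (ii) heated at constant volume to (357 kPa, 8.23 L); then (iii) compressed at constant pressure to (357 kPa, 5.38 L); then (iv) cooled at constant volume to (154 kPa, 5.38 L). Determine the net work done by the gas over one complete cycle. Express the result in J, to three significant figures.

Constant-volume legs do no work.
W(i) = (154)(8.23 − 5.38) = 438.9 J; W(iii) = (357)(5.38 − 8.23) = -1017 J.
W_net = 438.9 − 1017 = -578.6 J (the counter-clockwise enclosed area).

W_net ≈ -579 J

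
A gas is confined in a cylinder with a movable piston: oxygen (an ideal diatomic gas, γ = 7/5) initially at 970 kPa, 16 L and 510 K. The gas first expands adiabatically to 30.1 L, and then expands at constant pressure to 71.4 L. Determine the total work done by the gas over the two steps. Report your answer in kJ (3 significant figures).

Step 1 (adiabatic): W = (P₁V₁ − P₂V₂)/(γ−1) = (15520 − 12053)/0.4 = 8666 J.
After step 1: P = 400.4 kPa, V = 30.1 L, T = 396.1 K.
Step 2 (isobaric): W = PΔV = (400.4 kPa)(71.4 − 30.1 L) = 16539 J.
W_total = 8666 + 16539 = 25205 J.

W_total ≈ 25.2 kJ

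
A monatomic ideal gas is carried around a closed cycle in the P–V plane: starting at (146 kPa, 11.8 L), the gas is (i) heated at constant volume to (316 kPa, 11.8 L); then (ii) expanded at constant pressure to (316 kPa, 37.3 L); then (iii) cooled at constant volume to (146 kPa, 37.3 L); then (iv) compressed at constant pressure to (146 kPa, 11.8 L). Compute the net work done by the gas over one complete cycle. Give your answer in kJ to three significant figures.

Constant-volume legs do no work.
W(ii) = (316)(37.3 − 11.8) = 8058 J; W(iv) = (146)(11.8 − 37.3) = -3723 J.
W_net = 8058 − 3723 = 4335 J (the clockwise enclosed area).

W_net ≈ 4.34 kJ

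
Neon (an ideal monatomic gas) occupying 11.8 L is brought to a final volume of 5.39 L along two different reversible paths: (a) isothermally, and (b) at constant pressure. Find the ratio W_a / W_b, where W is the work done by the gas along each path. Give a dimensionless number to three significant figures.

Path (a) isothermal: W = P₁V₁ ln(V₂/V₁) → W_a/(P₁V₁) = -0.7836.
Path (b) isobaric: W = P₁(V₂ − V₁) → W_b/(P₁V₁) = -0.5432.
W_a / W_b = -0.7836 / -0.5432 = 1.442.

W_a / W_b ≈ 1.44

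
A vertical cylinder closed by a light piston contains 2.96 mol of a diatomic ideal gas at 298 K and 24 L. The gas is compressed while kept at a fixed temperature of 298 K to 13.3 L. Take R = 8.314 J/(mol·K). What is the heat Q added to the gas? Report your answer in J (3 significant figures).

Q ≈ -4330 J

Isothermal ⇒ ΔU = 0, so Q = W = nRT ln(V₂/V₁).
Q = (2.96)(8.314)(298) ln(13.3/24) = 7334 × -0.5903 = -4329 J.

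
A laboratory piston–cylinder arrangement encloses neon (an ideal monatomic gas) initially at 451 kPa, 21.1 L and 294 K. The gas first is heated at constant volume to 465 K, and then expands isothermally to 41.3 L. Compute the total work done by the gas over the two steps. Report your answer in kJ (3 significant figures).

W_total ≈ 10.1 kJ

Step 1 (isochoric): W = 0 (constant volume).
After step 1: P = 713.3 kPa (V unchanged).
Step 2 (isothermal): W = P₁V₁ ln(V₂/V₁) = (15051) ln(41.3/21.1) = 10108 J.
W_total = 0 + 10108 = 10108 J.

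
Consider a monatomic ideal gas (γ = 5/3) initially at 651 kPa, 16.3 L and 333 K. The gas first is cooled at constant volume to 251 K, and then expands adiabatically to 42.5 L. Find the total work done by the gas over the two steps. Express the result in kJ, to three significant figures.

W_total ≈ 5.66 kJ

Step 1 (isochoric): W = 0 (constant volume).
After step 1: P = 490.7 kPa (V unchanged).
Step 2 (adiabatic): W = (P₁V₁ − P₂V₂)/(γ−1) = (7998 − 4222)/0.667 = 5664 J.
W_total = 0 + 5664 = 5664 J.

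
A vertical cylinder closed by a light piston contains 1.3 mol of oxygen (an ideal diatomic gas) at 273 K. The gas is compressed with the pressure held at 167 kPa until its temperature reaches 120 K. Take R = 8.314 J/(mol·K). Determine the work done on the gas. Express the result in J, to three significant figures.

W ≈ 1650 J

Isobaric: W = P ΔV = nR ΔT.
W = (1.3)(8.314)(120 − 273) = -1654 J.
Work on gas = −W_by = 1654 J.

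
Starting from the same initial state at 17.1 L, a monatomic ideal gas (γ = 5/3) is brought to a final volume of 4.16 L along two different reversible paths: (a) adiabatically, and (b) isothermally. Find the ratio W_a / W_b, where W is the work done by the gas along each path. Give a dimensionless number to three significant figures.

W_a / W_b ≈ 1.66

Path (a) adiabatic: W = P₁V₁(1 − (V₁/V₂)^(γ−1))/(γ−1) → W_a/(P₁V₁) = -2.349.
Path (b) isothermal: W = P₁V₁ ln(V₂/V₁) → W_b/(P₁V₁) = -1.414.
W_a / W_b = -2.349 / -1.414 = 1.662.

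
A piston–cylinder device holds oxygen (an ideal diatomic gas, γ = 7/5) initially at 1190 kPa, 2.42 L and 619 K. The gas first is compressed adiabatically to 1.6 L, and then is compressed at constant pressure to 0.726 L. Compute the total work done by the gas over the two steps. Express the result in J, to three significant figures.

W_total ≈ -3150 J

Step 1 (adiabatic): W = (P₁V₁ − P₂V₂)/(γ−1) = (2880 − 3398)/0.4 = -1296 J.
After step 1: P = 2124 kPa, V = 1.6 L, T = 730.4 K.
Step 2 (isobaric): W = PΔV = (2124 kPa)(0.726 − 1.6 L) = -1856 J.
W_total = -1296 − 1856 = -3152 J.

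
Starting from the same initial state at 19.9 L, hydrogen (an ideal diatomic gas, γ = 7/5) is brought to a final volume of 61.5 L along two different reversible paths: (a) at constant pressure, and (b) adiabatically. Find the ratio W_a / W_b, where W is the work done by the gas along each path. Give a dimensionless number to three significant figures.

Path (a) isobaric: W = P₁(V₂ − V₁) → W_a/(P₁V₁) = 2.09.
Path (b) adiabatic: W = P₁V₁(1 − (V₁/V₂)^(γ−1))/(γ−1) → W_b/(P₁V₁) = 0.908.
W_a / W_b = 2.09 / 0.908 = 2.302.

W_a / W_b ≈ 2.30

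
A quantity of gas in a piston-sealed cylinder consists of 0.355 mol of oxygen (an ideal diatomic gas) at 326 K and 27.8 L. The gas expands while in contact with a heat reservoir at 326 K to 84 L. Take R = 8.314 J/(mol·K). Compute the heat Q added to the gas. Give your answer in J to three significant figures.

Isothermal ⇒ ΔU = 0, so Q = W = nRT ln(V₂/V₁).
Q = (0.355)(8.314)(326) ln(84/27.8) = 962.2 × 1.106 = 1064 J.

Q ≈ 1060 J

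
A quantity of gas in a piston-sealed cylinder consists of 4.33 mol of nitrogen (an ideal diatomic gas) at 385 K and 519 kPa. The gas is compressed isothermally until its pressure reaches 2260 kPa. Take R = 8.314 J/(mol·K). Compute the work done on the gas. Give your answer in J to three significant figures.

W ≈ 20400 J

Isothermal process: W = nRT ln(V₂/V₁) = nRT ln(P₁/P₂).
W = (4.33)(8.314)(385) × ln(519/2260)
  = 13860 × ln(0.2296) = 13860 × -1.471
W_by_gas = -20391 J; work on gas = −W_by = 20391 J.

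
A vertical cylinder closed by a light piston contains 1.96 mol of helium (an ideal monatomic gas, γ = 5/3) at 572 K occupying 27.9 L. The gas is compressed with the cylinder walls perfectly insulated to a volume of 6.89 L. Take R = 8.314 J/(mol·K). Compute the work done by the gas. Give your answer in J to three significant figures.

Adiabatic: TV^(γ−1) = const with γ = 5/3.
T₂ = T₁ (V₁/V₂)^(γ−1) = 572 × (27.9/6.89)^0.667 = 572 × 2.541 = 1453 K.
W_by = nCᵥ(T₁ − T₂) = (1.96)(12.47)(572 − 1453) = -21539 J.

W ≈ -21500 J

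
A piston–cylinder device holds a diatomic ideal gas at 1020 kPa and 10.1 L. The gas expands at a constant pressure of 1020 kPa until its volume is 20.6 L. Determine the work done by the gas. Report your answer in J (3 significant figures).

W ≈ 10700 J

Isobaric: W = P ΔV.
W = (1020 kPa)(20.6 − 10.1 L) = (1020)(10.5) = 10710 J.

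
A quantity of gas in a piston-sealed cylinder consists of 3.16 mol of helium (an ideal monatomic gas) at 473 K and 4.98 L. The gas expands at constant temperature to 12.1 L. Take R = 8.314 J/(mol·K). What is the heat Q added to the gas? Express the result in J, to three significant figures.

Q ≈ 11000 J

Isothermal ⇒ ΔU = 0, so Q = W = nRT ln(V₂/V₁).
Q = (3.16)(8.314)(473) ln(12.1/4.98) = 12427 × 0.8878 = 11032 J.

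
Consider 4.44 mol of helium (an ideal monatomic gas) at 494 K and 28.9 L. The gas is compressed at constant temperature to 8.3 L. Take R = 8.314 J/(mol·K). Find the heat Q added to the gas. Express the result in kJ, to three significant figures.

Q ≈ -22.8 kJ

Isothermal ⇒ ΔU = 0, so Q = W = nRT ln(V₂/V₁).
Q = (4.44)(8.314)(494) ln(8.3/28.9) = 18236 × -1.248 = -22750 J.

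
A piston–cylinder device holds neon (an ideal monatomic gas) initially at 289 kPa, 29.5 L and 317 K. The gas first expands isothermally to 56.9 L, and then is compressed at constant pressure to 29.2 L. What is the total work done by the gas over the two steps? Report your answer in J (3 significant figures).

W_total ≈ 1450 J

Step 1 (isothermal): W = P₁V₁ ln(V₂/V₁) = (8526) ln(56.9/29.5) = 5600 J.
After step 1: P = 149.8 kPa, V = 56.9 L, T = 317 K.
Step 2 (isobaric): W = PΔV = (149.8 kPa)(29.2 − 56.9 L) = -4150 J.
W_total = 5600 − 4150 = 1450 J.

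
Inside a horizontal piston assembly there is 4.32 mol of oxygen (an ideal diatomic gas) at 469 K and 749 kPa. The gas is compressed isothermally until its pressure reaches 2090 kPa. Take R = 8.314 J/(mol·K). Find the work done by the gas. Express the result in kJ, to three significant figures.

W ≈ -17.3 kJ

Isothermal process: W = nRT ln(V₂/V₁) = nRT ln(P₁/P₂).
W = (4.32)(8.314)(469) × ln(749/2090)
  = 16845 × ln(0.3584) = 16845 × -1.026
W_by_gas = -17286 J.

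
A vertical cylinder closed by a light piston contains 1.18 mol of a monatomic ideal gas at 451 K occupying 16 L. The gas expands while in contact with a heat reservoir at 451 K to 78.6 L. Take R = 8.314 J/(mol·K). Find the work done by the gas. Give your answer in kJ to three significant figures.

W ≈ 7.04 kJ

Isothermal: W = nRT ln(V₂/V₁).
W = (1.18)(8.314)(451) × ln(78.6/16)
  = 4425 × 1.592
W_by_gas = 7043 J.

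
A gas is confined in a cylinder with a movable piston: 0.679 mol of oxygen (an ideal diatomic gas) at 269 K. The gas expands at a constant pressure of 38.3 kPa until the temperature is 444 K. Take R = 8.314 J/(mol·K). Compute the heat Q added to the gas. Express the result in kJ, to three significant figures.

Q ≈ 3.46 kJ

Isobaric: W = nRΔT = (0.679)(8.314)(175) = 987.9 J.
ΔU = nCᵥΔT with Cᵥ = 5R/2: ΔU = (0.679)(20.79)(175) = 2470 J.
Q = ΔU + W = 2470 + 987.9 = 3458 J.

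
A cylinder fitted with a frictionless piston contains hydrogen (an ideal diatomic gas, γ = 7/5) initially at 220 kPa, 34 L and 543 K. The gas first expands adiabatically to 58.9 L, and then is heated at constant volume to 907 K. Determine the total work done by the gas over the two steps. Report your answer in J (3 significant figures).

W_total ≈ 3690 J

Step 1 (adiabatic): W = (P₁V₁ − P₂V₂)/(γ−1) = (7480 − 6004)/0.4 = 3690 J.
Step 2 (isochoric): W = 0 (constant volume).
W_total = 3690 + 0 = 3690 J.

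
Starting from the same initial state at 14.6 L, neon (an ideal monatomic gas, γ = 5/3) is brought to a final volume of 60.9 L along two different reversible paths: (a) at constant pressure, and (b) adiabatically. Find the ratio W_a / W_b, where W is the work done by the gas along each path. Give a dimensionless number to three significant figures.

Path (a) isobaric: W = P₁(V₂ − V₁) → W_a/(P₁V₁) = 3.171.
Path (b) adiabatic: W = P₁V₁(1 − (V₁/V₂)^(γ−1))/(γ−1) → W_b/(P₁V₁) = 0.9211.
W_a / W_b = 3.171 / 0.9211 = 3.443.

W_a / W_b ≈ 3.44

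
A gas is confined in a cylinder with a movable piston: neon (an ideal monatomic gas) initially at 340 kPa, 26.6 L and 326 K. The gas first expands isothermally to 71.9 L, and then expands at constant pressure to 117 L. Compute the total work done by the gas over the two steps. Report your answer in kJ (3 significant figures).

Step 1 (isothermal): W = P₁V₁ ln(V₂/V₁) = (9044) ln(71.9/26.6) = 8993 J.
After step 1: P = 125.8 kPa, V = 71.9 L, T = 326 K.
Step 2 (isobaric): W = PΔV = (125.8 kPa)(117 − 71.9 L) = 5673 J.
W_total = 8993 + 5673 = 14666 J.

W_total ≈ 14.7 kJ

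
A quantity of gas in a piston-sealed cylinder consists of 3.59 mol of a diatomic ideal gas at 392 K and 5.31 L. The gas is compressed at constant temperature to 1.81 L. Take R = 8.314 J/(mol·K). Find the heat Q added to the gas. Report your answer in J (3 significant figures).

Isothermal ⇒ ΔU = 0, so Q = W = nRT ln(V₂/V₁).
Q = (3.59)(8.314)(392) ln(1.81/5.31) = 11700 × -1.076 = -12592 J.

Q ≈ -12600 J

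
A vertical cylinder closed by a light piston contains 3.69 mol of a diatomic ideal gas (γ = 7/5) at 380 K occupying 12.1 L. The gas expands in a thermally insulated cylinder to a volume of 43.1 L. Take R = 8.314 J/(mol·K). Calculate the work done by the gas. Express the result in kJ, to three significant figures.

W ≈ 11.6 kJ

Adiabatic: TV^(γ−1) = const with γ = 7/5.
T₂ = T₁ (V₁/V₂)^(γ−1) = 380 × (12.1/43.1)^0.4 = 380 × 0.6016 = 228.6 K.
W_by = nCᵥ(T₁ − T₂) = (3.69)(20.79)(380 − 228.6) = 11611 J.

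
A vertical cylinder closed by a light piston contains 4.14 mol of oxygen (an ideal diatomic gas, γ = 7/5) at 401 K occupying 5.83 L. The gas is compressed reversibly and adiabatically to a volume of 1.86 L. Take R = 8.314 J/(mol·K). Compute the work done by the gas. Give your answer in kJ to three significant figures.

Adiabatic: TV^(γ−1) = const with γ = 7/5.
T₂ = T₁ (V₁/V₂)^(γ−1) = 401 × (5.83/1.86)^0.4 = 401 × 1.579 = 633.3 K.
W_by = nCᵥ(T₁ − T₂) = (4.14)(20.79)(401 − 633.3) = -19989 J.

W ≈ -20.0 kJ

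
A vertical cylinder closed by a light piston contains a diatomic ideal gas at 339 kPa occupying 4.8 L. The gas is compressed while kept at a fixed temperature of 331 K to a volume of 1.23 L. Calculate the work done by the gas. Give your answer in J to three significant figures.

Isothermal: W = nRT ln(V₂/V₁) = P₁V₁ ln(V₂/V₁).
P₁V₁ = (339 kPa)(4.8 L) = 1627 J.
W = 1627 × ln(1.23/4.8) = 1627 × -1.362
W_by_gas = -2216 J.

W ≈ -2220 J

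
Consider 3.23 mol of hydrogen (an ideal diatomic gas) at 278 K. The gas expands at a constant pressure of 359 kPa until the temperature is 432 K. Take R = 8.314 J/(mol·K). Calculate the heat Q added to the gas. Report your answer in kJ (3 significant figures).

Q ≈ 14.5 kJ

Isobaric: W = nRΔT = (3.23)(8.314)(154) = 4136 J.
ΔU = nCᵥΔT with Cᵥ = 5R/2: ΔU = (3.23)(20.79)(154) = 10339 J.
Q = ΔU + W = 10339 + 4136 = 14474 J.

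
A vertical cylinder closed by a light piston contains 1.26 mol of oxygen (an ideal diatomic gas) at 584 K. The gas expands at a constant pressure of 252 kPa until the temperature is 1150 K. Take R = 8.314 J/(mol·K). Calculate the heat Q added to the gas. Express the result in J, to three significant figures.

Q ≈ 20800 J

Isobaric: W = nRΔT = (1.26)(8.314)(566) = 5929 J.
ΔU = nCᵥΔT with Cᵥ = 5R/2: ΔU = (1.26)(20.79)(566) = 14823 J.
Q = ΔU + W = 14823 + 5929 = 20752 J.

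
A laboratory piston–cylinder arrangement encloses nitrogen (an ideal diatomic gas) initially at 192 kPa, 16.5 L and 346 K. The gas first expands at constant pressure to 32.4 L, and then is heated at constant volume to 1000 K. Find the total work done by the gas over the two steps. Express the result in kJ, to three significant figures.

W_total ≈ 3.05 kJ

Step 1 (isobaric): W = PΔV = (192 kPa)(32.4 − 16.5 L) = 3053 J.
Step 2 (isochoric): W = 0 (constant volume).
W_total = 3053 + 0 = 3053 J.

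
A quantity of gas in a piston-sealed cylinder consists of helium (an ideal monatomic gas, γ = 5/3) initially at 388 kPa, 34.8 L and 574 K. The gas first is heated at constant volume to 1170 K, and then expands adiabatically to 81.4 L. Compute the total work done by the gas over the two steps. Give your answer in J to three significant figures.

W_total ≈ 17900 J

Step 1 (isochoric): W = 0 (constant volume).
After step 1: P = 790.9 kPa (V unchanged).
Step 2 (adiabatic): W = (P₁V₁ − P₂V₂)/(γ−1) = (27522 − 15619)/0.667 = 17855 J.
W_total = 0 + 17855 = 17855 J.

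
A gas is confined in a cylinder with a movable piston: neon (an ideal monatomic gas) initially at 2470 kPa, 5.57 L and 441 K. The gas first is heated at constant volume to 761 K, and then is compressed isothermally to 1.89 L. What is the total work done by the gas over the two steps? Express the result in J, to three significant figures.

Step 1 (isochoric): W = 0 (constant volume).
After step 1: P = 4262 kPa (V unchanged).
Step 2 (isothermal): W = P₁V₁ ln(V₂/V₁) = (23741) ln(1.89/5.57) = -25660 J.
W_total = 0 − 25660 = -25660 J.

W_total ≈ -25700 J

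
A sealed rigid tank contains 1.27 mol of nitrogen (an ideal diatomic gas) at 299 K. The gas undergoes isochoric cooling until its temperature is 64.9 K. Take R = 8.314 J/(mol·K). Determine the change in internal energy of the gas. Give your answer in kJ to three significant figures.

ΔU ≈ -6.18 kJ

Constant volume ⇒ W = 0, so Q = ΔU = nCᵥΔT with Cᵥ = 5R/2 = 20.79 J/(mol·K).
ΔU = (1.27)(20.79)(64.9 − 299) = -6180 J.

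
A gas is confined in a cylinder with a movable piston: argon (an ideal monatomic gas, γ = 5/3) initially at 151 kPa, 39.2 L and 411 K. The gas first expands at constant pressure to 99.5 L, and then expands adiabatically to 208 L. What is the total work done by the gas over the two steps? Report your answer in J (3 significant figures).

W_total ≈ 17900 J

Step 1 (isobaric): W = PΔV = (151 kPa)(99.5 − 39.2 L) = 9105 J.
After step 1: P = 151 kPa, V = 99.5 L, T = 1043 K.
Step 2 (adiabatic): W = (P₁V₁ − P₂V₂)/(γ−1) = (15024 − 9190)/0.667 = 8752 J.
W_total = 9105 + 8752 = 17857 J.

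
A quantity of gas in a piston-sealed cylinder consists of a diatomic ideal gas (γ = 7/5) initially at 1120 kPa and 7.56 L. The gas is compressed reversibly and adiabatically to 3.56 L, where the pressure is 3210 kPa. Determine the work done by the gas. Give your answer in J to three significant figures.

W ≈ -7400 J

Adiabatic: W = (P₁V₁ − P₂V₂)/(γ − 1) with γ = 7/5.
P₁V₁ = 8467 J, P₂V₂ = 11428 J.
W = (8467 − 11428) / 0.4 = -7401 J.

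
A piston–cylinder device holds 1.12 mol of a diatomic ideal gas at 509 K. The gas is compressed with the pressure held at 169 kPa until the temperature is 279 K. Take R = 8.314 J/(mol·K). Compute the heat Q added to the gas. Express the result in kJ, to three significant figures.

Q ≈ -7.50 kJ

Isobaric: W = nRΔT = (1.12)(8.314)(-230) = -2142 J.
ΔU = nCᵥΔT with Cᵥ = 5R/2: ΔU = (1.12)(20.79)(-230) = -5354 J.
Q = ΔU + W = -5354 − 2142 = -7496 J.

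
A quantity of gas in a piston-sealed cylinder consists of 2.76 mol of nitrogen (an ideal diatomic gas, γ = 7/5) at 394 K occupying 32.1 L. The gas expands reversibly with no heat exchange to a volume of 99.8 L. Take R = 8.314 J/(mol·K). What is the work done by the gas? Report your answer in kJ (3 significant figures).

W ≈ 8.24 kJ

Adiabatic: TV^(γ−1) = const with γ = 7/5.
T₂ = T₁ (V₁/V₂)^(γ−1) = 394 × (32.1/99.8)^0.4 = 394 × 0.6353 = 250.3 K.
W_by = nCᵥ(T₁ − T₂) = (2.76)(20.79)(394 − 250.3) = 8244 J.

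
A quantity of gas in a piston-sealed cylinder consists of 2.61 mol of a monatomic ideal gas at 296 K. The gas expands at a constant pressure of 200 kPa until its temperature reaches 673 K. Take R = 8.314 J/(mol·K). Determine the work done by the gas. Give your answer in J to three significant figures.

W ≈ 8180 J

Isobaric: W = P ΔV = nR ΔT.
W = (2.61)(8.314)(673 − 296) = 8181 J.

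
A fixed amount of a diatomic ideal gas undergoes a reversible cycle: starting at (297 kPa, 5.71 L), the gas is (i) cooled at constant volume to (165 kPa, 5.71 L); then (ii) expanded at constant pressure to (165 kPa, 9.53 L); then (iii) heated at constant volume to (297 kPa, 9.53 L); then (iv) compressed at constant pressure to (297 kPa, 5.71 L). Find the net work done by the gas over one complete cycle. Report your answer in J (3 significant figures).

Constant-volume legs do no work.
W(ii) = (165)(9.53 − 5.71) = 630.3 J; W(iv) = (297)(5.71 − 9.53) = -1135 J.
W_net = 630.3 − 1135 = -504.2 J (the counter-clockwise enclosed area).

W_net ≈ -504 J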